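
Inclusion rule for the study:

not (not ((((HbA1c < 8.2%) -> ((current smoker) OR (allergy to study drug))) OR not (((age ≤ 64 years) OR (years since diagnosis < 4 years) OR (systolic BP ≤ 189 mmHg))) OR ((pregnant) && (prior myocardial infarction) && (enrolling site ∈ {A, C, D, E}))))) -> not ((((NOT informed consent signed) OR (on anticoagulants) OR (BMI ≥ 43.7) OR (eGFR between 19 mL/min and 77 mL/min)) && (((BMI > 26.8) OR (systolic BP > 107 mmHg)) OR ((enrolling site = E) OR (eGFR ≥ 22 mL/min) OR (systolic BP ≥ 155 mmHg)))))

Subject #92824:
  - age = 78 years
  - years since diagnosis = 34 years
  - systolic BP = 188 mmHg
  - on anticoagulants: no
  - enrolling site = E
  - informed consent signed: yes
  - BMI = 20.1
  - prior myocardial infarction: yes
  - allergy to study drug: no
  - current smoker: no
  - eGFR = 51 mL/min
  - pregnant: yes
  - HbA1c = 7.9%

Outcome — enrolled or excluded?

Atomic conditions:
  HbA1c < 8.2%: 7.9 < 8.2 is true
  current smoker: no → false
  allergy to study drug: no → false
  age ≤ 64 years: 78 ≤ 64 is false
  years since diagnosis < 4 years: 34 < 4 is false
  systolic BP ≤ 189 mmHg: 188 ≤ 189 is true
  pregnant: yes → true
  prior myocardial infarction: yes → true
  enrolling site ∈ {A, C, D, E}: E is in the set → true
  NOT informed consent signed: yes → false
  on anticoagulants: no → false
  BMI ≥ 43.7: 20.1 ≥ 43.7 is false
  eGFR between 19 mL/min and 77 mL/min: 51 in [19, 77] is true
  BMI > 26.8: 20.1 > 26.8 is false
  systolic BP > 107 mmHg: 188 > 107 is true
  enrolling site = E: E == E is true
  eGFR ≥ 22 mL/min: 51 ≥ 22 is true
  systolic BP ≥ 155 mmHg: 188 ≥ 155 is true
Combine:
[1.1.1.1.2] false OR false = false
[1.1.1.1] true → false = false
[1.1.1.2.1] false OR false OR true = true
[1.1.1.2] NOT true = false
[1.1.1.3] true AND true AND true = true
[1.1.1] false OR false OR true = true
[1.1] NOT true = false
[1] NOT false = true
[2.1.1] false OR false OR false OR true = true
[2.1.2.1] false OR true = true
[2.1.2.2] true OR true OR true = true
[2.1.2] true OR true = true
[2.1] true AND true = true
[2] NOT true = false
[root] true → false = false
Overall: false → excluded

Excluded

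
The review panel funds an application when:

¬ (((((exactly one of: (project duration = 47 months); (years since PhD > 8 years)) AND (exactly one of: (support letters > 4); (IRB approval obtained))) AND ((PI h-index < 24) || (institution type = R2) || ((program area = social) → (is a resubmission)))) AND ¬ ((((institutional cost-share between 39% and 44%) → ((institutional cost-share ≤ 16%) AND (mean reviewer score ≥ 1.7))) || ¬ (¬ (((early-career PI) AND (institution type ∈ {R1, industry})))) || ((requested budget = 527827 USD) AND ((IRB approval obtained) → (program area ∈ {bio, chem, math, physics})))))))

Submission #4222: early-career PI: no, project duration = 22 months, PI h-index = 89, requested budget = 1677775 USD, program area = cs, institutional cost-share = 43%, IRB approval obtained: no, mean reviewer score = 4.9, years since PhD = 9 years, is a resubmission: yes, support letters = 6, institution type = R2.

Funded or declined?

Declined

Atomic conditions:
  project duration = 47 months: 22 == 47 is false
  years since PhD > 8 years: 9 > 8 is true
  support letters > 4: 6 > 4 is true
  IRB approval obtained: no → false
  PI h-index < 24: 89 < 24 is false
  institution type = R2: R2 == R2 is true
  program area = social: cs == social is false
  is a resubmission: yes → true
  institutional cost-share between 39% and 44%: 43 in [39, 44] is true
  institutional cost-share ≤ 16%: 43 ≤ 16 is false
  mean reviewer score ≥ 1.7: 4.9 ≥ 1.7 is true
  early-career PI: no → false
  institution type ∈ {R1, industry}: R2 is not in the set → false
  requested budget = 527827 USD: 1677775 == 527827 is false
  program area ∈ {bio, chem, math, physics}: cs is not in the set → false
Combine:
[1.1.1.1] exactly-one(false, true) = true
[1.1.1.2] exactly-one(true, false) = true
[1.1.1] true AND true = true
[1.1.2.3] false → true (antecedent false ⇒ implication holds) = true
[1.1.2] false OR true OR true = true
[1.1] true AND true = true
[1.2.1.1.2] false AND true = false
[1.2.1.1] true → false = false
[1.2.1.2.1.1] false AND false = false
[1.2.1.2.1] NOT false = true
[1.2.1.2] NOT true = false
[1.2.1.3.2] false → false (antecedent false ⇒ implication holds) = true
[1.2.1.3] false AND true = false
[1.2.1] false OR false OR false = false
[1.2] NOT false = true
[1] true AND true = true
[root] NOT true = false
Overall: false → declined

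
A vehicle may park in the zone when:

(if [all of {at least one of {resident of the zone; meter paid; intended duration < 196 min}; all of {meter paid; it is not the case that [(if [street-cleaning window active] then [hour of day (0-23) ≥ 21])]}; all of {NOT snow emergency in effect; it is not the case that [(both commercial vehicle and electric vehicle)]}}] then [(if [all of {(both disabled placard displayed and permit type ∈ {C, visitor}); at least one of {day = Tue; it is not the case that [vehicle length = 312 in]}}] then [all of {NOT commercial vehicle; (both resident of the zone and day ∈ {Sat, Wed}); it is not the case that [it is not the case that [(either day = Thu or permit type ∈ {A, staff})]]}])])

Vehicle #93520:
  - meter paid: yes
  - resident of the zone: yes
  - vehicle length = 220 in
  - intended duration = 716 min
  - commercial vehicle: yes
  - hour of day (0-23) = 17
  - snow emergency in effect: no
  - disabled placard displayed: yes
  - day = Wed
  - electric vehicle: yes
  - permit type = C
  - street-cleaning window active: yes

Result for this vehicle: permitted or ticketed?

Permitted

Atomic conditions:
  resident of the zone: yes → true
  meter paid: yes → true
  intended duration < 196 min: 716 < 196 is false
  street-cleaning window active: yes → true
  hour of day (0-23) ≥ 21: 17 ≥ 21 is false
  NOT snow emergency in effect: no → true
  commercial vehicle: yes → true
  electric vehicle: yes → true
  disabled placard displayed: yes → true
  permit type ∈ {C, visitor}: C is in the set → true
  day = Tue: Wed == Tue is false
  vehicle length = 312 in: 220 == 312 is false
  NOT commercial vehicle: yes → false
  day ∈ {Sat, Wed}: Wed is in the set → true
  day = Thu: Wed == Thu is false
  permit type ∈ {A, staff}: C is not in the set → false
Combine:
[1.1] true OR true OR false = true
[1.2.2.1] true → false = false
[1.2.2] NOT false = true
[1.2] true AND true = true
[1.3.2.1] true AND true = true
[1.3.2] NOT true = false
[1.3] true AND false = false
[1] true AND true AND false = false
[2.1.1] true AND true = true
[2.1.2.2] NOT false = true
[2.1.2] false OR true = true
[2.1] true AND true = true
[2.2.2] true AND true = true
[2.2.3.1.1] false OR false = false
[2.2.3.1] NOT false = true
[2.2.3] NOT true = false
[2.2] false AND true AND false = false
[2] true → false = false
[root] false → false (antecedent false ⇒ implication holds) = true
Overall: true → permitted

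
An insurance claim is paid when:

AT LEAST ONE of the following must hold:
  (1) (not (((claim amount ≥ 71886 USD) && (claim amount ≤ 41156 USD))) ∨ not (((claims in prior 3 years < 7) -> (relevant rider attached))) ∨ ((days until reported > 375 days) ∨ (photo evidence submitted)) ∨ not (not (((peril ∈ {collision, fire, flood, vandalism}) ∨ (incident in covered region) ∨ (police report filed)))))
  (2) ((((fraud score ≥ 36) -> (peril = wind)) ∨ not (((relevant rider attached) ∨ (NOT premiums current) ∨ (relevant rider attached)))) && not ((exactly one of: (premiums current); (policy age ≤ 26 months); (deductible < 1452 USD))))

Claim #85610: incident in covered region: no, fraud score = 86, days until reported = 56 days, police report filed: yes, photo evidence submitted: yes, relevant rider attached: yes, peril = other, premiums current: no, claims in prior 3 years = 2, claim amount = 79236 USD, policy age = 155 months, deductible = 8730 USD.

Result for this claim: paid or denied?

Paid

Atomic conditions:
  claim amount ≥ 71886 USD: 79236 ≥ 71886 is true
  claim amount ≤ 41156 USD: 79236 ≤ 41156 is false
  claims in prior 3 years < 7: 2 < 7 is true
  relevant rider attached: yes → true
  days until reported > 375 days: 56 > 375 is false
  photo evidence submitted: yes → true
  peril ∈ {collision, fire, flood, vandalism}: other is not in the set → false
  incident in covered region: no → false
  police report filed: yes → true
  fraud score ≥ 36: 86 ≥ 36 is true
  peril = wind: other == wind is false
  NOT premiums current: no → true
  premiums current: no → false
  policy age ≤ 26 months: 155 ≤ 26 is false
  deductible < 1452 USD: 8730 < 1452 is false
Combine:
[1.1.1] true AND false = false
[1.1] NOT false = true
[1.2.1] true → true = true
[1.2] NOT true = false
[1.3] false OR true = true
[1.4.1.1] false OR false OR true = true
[1.4.1] NOT true = false
[1.4] NOT false = true
[1] true OR false OR true OR true = true
[2.1.1] true → false = false
[2.1.2.1] true OR true OR true = true
[2.1.2] NOT true = false
[2.1] false OR false = false
[2.2.1] exactly-one(false, false, false) = false
[2.2] NOT false = true
[2] false AND true = false
[root] true OR false = true
Overall: true → paid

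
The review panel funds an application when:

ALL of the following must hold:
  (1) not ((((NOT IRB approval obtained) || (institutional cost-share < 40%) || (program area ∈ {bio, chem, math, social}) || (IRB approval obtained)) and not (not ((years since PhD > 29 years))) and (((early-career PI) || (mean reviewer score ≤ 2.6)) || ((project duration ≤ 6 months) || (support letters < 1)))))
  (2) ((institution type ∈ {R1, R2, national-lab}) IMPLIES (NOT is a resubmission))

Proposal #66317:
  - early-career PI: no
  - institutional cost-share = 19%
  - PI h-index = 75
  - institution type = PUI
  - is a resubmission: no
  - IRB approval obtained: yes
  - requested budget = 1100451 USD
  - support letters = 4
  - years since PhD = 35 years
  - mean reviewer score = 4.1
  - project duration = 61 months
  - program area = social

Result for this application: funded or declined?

Atomic conditions:
  NOT IRB approval obtained: yes → false
  institutional cost-share < 40%: 19 < 40 is true
  program area ∈ {bio, chem, math, social}: social is in the set → true
  IRB approval obtained: yes → true
  years since PhD > 29 years: 35 > 29 is true
  early-career PI: no → false
  mean reviewer score ≤ 2.6: 4.1 ≤ 2.6 is false
  project duration ≤ 6 months: 61 ≤ 6 is false
  support letters < 1: 4 < 1 is false
  institution type ∈ {R1, R2, national-lab}: PUI is not in the set → false
  NOT is a resubmission: no → true
Combine:
[1.1.1] false OR true OR true OR true = true
[1.1.2.1] NOT true = false
[1.1.2] NOT false = true
[1.1.3.1] false OR false = false
[1.1.3.2] false OR false = false
[1.1.3] false OR false = false
[1.1] true AND true AND false = false
[1] NOT false = true
[2] false → true (antecedent false ⇒ implication holds) = true
[root] true AND true = true
Overall: true → funded

Funded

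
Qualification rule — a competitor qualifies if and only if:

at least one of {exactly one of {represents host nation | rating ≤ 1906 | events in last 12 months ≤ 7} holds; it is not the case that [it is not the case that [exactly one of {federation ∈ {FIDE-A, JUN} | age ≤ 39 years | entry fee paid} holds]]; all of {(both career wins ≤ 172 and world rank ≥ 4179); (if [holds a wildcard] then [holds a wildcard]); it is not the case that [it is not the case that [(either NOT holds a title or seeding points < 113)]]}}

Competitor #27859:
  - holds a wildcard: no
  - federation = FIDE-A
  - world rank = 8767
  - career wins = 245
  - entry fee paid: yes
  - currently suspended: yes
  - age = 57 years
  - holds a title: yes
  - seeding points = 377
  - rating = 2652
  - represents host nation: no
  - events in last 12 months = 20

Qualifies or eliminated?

Eliminated

Atomic conditions:
  represents host nation: no → false
  rating ≤ 1906: 2652 ≤ 1906 is false
  events in last 12 months ≤ 7: 20 ≤ 7 is false
  federation ∈ {FIDE-A, JUN}: FIDE-A is in the set → true
  age ≤ 39 years: 57 ≤ 39 is false
  entry fee paid: yes → true
  career wins ≤ 172: 245 ≤ 172 is false
  world rank ≥ 4179: 8767 ≥ 4179 is true
  holds a wildcard: no → false
  NOT holds a title: yes → false
  seeding points < 113: 377 < 113 is false
Combine:
[1] exactly-one(false, false, false) = false
[2.1.1] exactly-one(true, false, true) = false
[2.1] NOT false = true
[2] NOT true = false
[3.1] false AND true = false
[3.2] false → false (antecedent false ⇒ implication holds) = true
[3.3.1.1] false OR false = false
[3.3.1] NOT false = true
[3.3] NOT true = false
[3] false AND true AND false = false
[root] false OR false OR false = false
Overall: false → eliminated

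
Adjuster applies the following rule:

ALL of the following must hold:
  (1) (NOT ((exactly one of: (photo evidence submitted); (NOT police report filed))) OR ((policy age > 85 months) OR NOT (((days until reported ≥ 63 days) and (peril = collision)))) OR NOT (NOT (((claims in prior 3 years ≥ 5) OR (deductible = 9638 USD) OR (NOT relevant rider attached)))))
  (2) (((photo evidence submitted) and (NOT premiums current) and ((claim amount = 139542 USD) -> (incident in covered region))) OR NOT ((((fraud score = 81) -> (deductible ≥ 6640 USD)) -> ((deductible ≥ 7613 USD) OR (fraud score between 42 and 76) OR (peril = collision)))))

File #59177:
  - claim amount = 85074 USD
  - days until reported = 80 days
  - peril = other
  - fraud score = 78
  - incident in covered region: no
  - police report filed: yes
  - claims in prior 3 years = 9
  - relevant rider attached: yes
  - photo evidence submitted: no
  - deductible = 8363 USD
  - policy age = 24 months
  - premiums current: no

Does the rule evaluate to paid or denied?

Atomic conditions:
  photo evidence submitted: no → false
  NOT police report filed: yes → false
  policy age > 85 months: 24 > 85 is false
  days until reported ≥ 63 days: 80 ≥ 63 is true
  peril = collision: other == collision is false
  claims in prior 3 years ≥ 5: 9 ≥ 5 is true
  deductible = 9638 USD: 8363 == 9638 is false
  NOT relevant rider attached: yes → false
  NOT premiums current: no → true
  claim amount = 139542 USD: 85074 == 139542 is false
  incident in covered region: no → false
  fraud score = 81: 78 == 81 is false
  deductible ≥ 6640 USD: 8363 ≥ 6640 is true
  deductible ≥ 7613 USD: 8363 ≥ 7613 is true
  fraud score between 42 and 76: 78 in [42, 76] is false
Combine:
[1.1.1] exactly-one(false, false) = false
[1.1] NOT false = true
[1.2.2.1] true AND false = false
[1.2.2] NOT false = true
[1.2] false OR true = true
[1.3.1.1] true OR false OR false = true
[1.3.1] NOT true = false
[1.3] NOT false = true
[1] true OR true OR true = true
[2.1.3] false → false (antecedent false ⇒ implication holds) = true
[2.1] false AND true AND true = false
[2.2.1.1] false → true (antecedent false ⇒ implication holds) = true
[2.2.1.2] true OR false OR false = true
[2.2.1] true → true = true
[2.2] NOT true = false
[2] false OR false = false
[root] true AND false = false
Overall: false → denied

Denied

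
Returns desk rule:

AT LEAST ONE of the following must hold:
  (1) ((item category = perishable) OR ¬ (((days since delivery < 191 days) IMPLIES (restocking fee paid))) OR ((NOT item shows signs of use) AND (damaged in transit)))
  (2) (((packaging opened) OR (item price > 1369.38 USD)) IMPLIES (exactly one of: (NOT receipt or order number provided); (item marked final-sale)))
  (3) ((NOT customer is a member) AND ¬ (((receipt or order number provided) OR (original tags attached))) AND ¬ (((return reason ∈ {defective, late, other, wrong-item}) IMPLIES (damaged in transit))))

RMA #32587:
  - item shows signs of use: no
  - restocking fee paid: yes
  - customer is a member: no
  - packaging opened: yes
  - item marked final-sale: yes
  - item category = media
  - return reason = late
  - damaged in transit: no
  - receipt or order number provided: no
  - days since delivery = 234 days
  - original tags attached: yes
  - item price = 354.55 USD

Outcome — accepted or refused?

Refused

Atomic conditions:
  item category = perishable: media == perishable is false
  days since delivery < 191 days: 234 < 191 is false
  restocking fee paid: yes → true
  NOT item shows signs of use: no → true
  damaged in transit: no → false
  packaging opened: yes → true
  item price > 1369.38 USD: 354.55 > 1369.38 is false
  NOT receipt or order number provided: no → true
  item marked final-sale: yes → true
  NOT customer is a member: no → true
  receipt or order number provided: no → false
  original tags attached: yes → true
  return reason ∈ {defective, late, other, wrong-item}: late is in the set → true
Combine:
[1.2.1] false → true (antecedent false ⇒ implication holds) = true
[1.2] NOT true = false
[1.3] true AND false = false
[1] false OR false OR false = false
[2.1] true OR false = true
[2.2] exactly-one(true, true) = false
[2] true → false = false
[3.2.1] false OR true = true
[3.2] NOT true = false
[3.3.1] true → false = false
[3.3] NOT false = true
[3] true AND false AND true = false
[root] false OR false OR false = false
Overall: false → refused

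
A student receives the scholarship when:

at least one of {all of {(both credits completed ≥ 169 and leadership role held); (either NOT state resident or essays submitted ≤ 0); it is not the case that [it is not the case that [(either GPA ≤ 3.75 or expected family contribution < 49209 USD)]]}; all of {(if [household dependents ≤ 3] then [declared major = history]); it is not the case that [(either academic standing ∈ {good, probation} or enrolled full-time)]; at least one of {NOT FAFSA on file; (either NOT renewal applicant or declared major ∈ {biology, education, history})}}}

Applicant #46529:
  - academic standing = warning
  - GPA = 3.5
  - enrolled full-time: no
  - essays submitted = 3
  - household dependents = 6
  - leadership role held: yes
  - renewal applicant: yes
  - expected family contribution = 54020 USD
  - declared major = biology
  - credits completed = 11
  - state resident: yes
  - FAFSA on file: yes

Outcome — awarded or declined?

Atomic conditions:
  credits completed ≥ 169: 11 ≥ 169 is false
  leadership role held: yes → true
  NOT state resident: yes → false
  essays submitted ≤ 0: 3 ≤ 0 is false
  GPA ≤ 3.75: 3.5 ≤ 3.75 is true
  expected family contribution < 49209 USD: 54020 < 49209 is false
  household dependents ≤ 3: 6 ≤ 3 is false
  declared major = history: biology == history is false
  academic standing ∈ {good, probation}: warning is not in the set → false
  enrolled full-time: no → false
  NOT FAFSA on file: yes → false
  NOT renewal applicant: yes → false
  declared major ∈ {biology, education, history}: biology is in the set → true
Combine:
[1.1] false AND true = false
[1.2] false OR false = false
[1.3.1.1] true OR false = true
[1.3.1] NOT true = false
[1.3] NOT false = true
[1] false AND false AND true = false
[2.1] false → false (antecedent false ⇒ implication holds) = true
[2.2.1] false OR false = false
[2.2] NOT false = true
[2.3.2] false OR true = true
[2.3] false OR true = true
[2] true AND true AND true = true
[root] false OR true = true
Overall: true → awarded

Awarded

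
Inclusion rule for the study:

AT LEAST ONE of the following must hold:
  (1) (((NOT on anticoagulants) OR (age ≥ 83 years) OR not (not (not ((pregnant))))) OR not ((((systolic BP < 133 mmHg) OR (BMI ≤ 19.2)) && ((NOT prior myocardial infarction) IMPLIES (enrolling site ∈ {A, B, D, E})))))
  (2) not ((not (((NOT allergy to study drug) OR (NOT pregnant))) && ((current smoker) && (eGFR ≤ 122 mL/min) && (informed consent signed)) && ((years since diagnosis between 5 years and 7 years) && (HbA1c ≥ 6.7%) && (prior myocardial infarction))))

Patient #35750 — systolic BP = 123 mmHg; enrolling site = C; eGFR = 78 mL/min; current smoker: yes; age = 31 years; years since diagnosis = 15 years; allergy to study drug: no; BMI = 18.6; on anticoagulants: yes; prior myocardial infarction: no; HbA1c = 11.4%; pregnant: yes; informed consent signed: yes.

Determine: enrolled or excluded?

Enrolled

Atomic conditions:
  NOT on anticoagulants: yes → false
  age ≥ 83 years: 31 ≥ 83 is false
  pregnant: yes → true
  systolic BP < 133 mmHg: 123 < 133 is true
  BMI ≤ 19.2: 18.6 ≤ 19.2 is true
  NOT prior myocardial infarction: no → true
  enrolling site ∈ {A, B, D, E}: C is not in the set → false
  NOT allergy to study drug: no → true
  NOT pregnant: yes → false
  current smoker: yes → true
  eGFR ≤ 122 mL/min: 78 ≤ 122 is true
  informed consent signed: yes → true
  years since diagnosis between 5 years and 7 years: 15 in [5, 7] is false
  HbA1c ≥ 6.7%: 11.4 ≥ 6.7 is true
  prior myocardial infarction: no → false
Combine:
[1.1.3.1.1] NOT true = false
[1.1.3.1] NOT false = true
[1.1.3] NOT true = false
[1.1] false OR false OR false = false
[1.2.1.1] true OR true = true
[1.2.1.2] true → false = false
[1.2.1] true AND false = false
[1.2] NOT false = true
[1] false OR true = true
[2.1.1.1] true OR false = true
[2.1.1] NOT true = false
[2.1.2] true AND true AND true = true
[2.1.3] false AND true AND false = false
[2.1] false AND true AND false = false
[2] NOT false = true
[root] true OR true = true
Overall: true → enrolled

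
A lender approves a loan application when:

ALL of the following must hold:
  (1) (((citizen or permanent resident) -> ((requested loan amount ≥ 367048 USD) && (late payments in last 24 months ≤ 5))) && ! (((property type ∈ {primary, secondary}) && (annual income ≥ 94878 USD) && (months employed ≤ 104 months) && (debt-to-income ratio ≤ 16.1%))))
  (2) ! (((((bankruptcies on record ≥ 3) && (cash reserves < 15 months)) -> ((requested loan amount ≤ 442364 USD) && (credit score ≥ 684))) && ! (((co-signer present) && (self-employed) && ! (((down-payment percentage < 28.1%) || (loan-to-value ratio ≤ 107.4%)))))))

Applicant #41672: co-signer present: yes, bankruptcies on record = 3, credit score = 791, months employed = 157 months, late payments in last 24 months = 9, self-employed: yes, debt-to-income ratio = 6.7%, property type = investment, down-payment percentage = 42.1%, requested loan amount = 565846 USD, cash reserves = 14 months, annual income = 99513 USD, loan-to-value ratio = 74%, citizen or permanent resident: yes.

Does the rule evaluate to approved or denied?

Atomic conditions:
  citizen or permanent resident: yes → true
  requested loan amount ≥ 367048 USD: 565846 ≥ 367048 is true
  late payments in last 24 months ≤ 5: 9 ≤ 5 is false
  property type ∈ {primary, secondary}: investment is not in the set → false
  annual income ≥ 94878 USD: 99513 ≥ 94878 is true
  months employed ≤ 104 months: 157 ≤ 104 is false
  debt-to-income ratio ≤ 16.1%: 6.7 ≤ 16.1 is true
  bankruptcies on record ≥ 3: 3 ≥ 3 is true
  cash reserves < 15 months: 14 < 15 is true
  requested loan amount ≤ 442364 USD: 565846 ≤ 442364 is false
  credit score ≥ 684: 791 ≥ 684 is true
  co-signer present: yes → true
  self-employed: yes → true
  down-payment percentage < 28.1%: 42.1 < 28.1 is false
  loan-to-value ratio ≤ 107.4%: 74 ≤ 107.4 is true
Combine:
[1.1.2] true AND false = false
[1.1] true → false = false
[1.2.1] false AND true AND false AND true = false
[1.2] NOT false = true
[1] false AND true = false
[2.1.1.1] true AND true = true
[2.1.1.2] false AND true = false
[2.1.1] true → false = false
[2.1.2.1.3.1] false OR true = true
[2.1.2.1.3] NOT true = false
[2.1.2.1] true AND true AND false = false
[2.1.2] NOT false = true
[2.1] false AND true = false
[2] NOT false = true
[root] false AND true = false
Overall: false → denied

Denied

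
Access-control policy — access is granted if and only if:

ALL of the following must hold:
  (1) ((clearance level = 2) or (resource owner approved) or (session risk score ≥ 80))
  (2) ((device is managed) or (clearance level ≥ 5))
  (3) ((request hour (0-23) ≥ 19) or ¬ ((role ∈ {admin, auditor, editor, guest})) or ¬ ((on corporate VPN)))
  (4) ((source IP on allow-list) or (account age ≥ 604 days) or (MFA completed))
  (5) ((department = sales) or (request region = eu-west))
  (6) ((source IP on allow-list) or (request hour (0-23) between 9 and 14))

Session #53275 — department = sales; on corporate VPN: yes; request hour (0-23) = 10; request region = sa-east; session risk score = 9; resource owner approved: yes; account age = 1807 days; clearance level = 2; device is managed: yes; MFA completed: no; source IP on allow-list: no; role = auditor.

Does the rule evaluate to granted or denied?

Atomic conditions:
  clearance level = 2: 2 == 2 is true
  resource owner approved: yes → true
  session risk score ≥ 80: 9 ≥ 80 is false
  device is managed: yes → true
  clearance level ≥ 5: 2 ≥ 5 is false
  request hour (0-23) ≥ 19: 10 ≥ 19 is false
  role ∈ {admin, auditor, editor, guest}: auditor is in the set → true
  on corporate VPN: yes → true
  source IP on allow-list: no → false
  account age ≥ 604 days: 1807 ≥ 604 is true
  MFA completed: no → false
  department = sales: sales == sales is true
  request region = eu-west: sa-east == eu-west is false
  request hour (0-23) between 9 and 14: 10 in [9, 14] is true
Combine:
[1] true OR true OR false = true
[2] true OR false = true
[3.2] NOT true = false
[3.3] NOT true = false
[3] false OR false OR false = false
[4] false OR true OR false = true
[5] true OR false = true
[6] false OR true = true
[root] true AND true AND false AND true AND true AND true = false
Overall: false → denied

Denied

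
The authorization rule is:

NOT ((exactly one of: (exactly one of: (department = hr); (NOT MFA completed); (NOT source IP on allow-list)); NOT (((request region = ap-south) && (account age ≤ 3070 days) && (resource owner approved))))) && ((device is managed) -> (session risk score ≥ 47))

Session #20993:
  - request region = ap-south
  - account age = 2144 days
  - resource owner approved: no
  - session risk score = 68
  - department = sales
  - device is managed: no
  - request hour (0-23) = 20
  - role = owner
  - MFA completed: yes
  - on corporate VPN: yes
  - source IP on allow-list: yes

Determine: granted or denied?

Atomic conditions:
  department = hr: sales == hr is false
  NOT MFA completed: yes → false
  NOT source IP on allow-list: yes → false
  request region = ap-south: ap-south == ap-south is true
  account age ≤ 3070 days: 2144 ≤ 3070 is true
  resource owner approved: no → false
  device is managed: no → false
  session risk score ≥ 47: 68 ≥ 47 is true
Combine:
[1.1.1] exactly-one(false, false, false) = false
[1.1.2.1] true AND true AND false = false
[1.1.2] NOT false = true
[1.1] exactly-one(false, true) = true
[1] NOT true = false
[2] false → true (antecedent false ⇒ implication holds) = true
[root] false AND true = false
Overall: false → denied

Denied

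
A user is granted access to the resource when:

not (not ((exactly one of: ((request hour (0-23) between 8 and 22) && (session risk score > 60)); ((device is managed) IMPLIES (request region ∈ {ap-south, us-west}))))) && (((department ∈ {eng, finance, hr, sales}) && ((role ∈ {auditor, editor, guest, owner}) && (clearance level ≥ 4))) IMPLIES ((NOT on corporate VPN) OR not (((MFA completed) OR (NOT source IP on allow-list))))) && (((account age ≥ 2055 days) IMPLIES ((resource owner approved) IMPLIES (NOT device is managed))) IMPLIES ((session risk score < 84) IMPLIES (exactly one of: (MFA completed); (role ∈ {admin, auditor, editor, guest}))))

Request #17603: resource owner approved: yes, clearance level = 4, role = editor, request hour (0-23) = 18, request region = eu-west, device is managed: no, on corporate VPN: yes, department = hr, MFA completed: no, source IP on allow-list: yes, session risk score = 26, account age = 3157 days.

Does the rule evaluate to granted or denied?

Atomic conditions:
  request hour (0-23) between 8 and 22: 18 in [8, 22] is true
  session risk score > 60: 26 > 60 is false
  device is managed: no → false
  request region ∈ {ap-south, us-west}: eu-west is not in the set → false
  department ∈ {eng, finance, hr, sales}: hr is in the set → true
  role ∈ {auditor, editor, guest, owner}: editor is in the set → true
  clearance level ≥ 4: 4 ≥ 4 is true
  NOT on corporate VPN: yes → false
  MFA completed: no → false
  NOT source IP on allow-list: yes → false
  account age ≥ 2055 days: 3157 ≥ 2055 is true
  resource owner approved: yes → true
  NOT device is managed: no → true
  session risk score < 84: 26 < 84 is true
  role ∈ {admin, auditor, editor, guest}: editor is in the set → true
Combine:
[1.1.1.1] true AND false = false
[1.1.1.2] false → false (antecedent false ⇒ implication holds) = true
[1.1.1] exactly-one(false, true) = true
[1.1] NOT true = false
[1] NOT false = true
[2.1.2] true AND true = true
[2.1] true AND true = true
[2.2.2.1] false OR false = false
[2.2.2] NOT false = true
[2.2] false OR true = true
[2] true → true = true
[3.1.2] true → true = true
[3.1] true → true = true
[3.2.2] exactly-one(false, true) = true
[3.2] true → true = true
[3] true → true = true
[root] true AND true AND true = true
Overall: true → granted

Granted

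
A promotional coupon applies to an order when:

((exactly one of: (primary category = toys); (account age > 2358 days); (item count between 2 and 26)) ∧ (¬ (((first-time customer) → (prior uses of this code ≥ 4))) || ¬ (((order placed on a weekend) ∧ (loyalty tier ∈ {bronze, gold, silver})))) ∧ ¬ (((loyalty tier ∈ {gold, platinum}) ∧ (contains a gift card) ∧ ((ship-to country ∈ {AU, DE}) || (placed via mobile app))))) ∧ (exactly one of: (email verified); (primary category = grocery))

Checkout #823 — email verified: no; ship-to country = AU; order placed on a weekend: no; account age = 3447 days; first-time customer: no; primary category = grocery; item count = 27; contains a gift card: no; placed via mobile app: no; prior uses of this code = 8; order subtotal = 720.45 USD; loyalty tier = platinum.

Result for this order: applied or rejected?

Applied

Atomic conditions:
  primary category = toys: grocery == toys is false
  account age > 2358 days: 3447 > 2358 is true
  item count between 2 and 26: 27 in [2, 26] is false
  first-time customer: no → false
  prior uses of this code ≥ 4: 8 ≥ 4 is true
  order placed on a weekend: no → false
  loyalty tier ∈ {bronze, gold, silver}: platinum is not in the set → false
  loyalty tier ∈ {gold, platinum}: platinum is in the set → true
  contains a gift card: no → false
  ship-to country ∈ {AU, DE}: AU is in the set → true
  placed via mobile app: no → false
  email verified: no → false
  primary category = grocery: grocery == grocery is true
Combine:
[1.1] exactly-one(false, true, false) = true
[1.2.1.1] false → true (antecedent false ⇒ implication holds) = true
[1.2.1] NOT true = false
[1.2.2.1] false AND false = false
[1.2.2] NOT false = true
[1.2] false OR true = true
[1.3.1.3] true OR false = true
[1.3.1] true AND false AND true = false
[1.3] NOT false = true
[1] true AND true AND true = true
[2] exactly-one(false, true) = true
[root] true AND true = true
Overall: true → applied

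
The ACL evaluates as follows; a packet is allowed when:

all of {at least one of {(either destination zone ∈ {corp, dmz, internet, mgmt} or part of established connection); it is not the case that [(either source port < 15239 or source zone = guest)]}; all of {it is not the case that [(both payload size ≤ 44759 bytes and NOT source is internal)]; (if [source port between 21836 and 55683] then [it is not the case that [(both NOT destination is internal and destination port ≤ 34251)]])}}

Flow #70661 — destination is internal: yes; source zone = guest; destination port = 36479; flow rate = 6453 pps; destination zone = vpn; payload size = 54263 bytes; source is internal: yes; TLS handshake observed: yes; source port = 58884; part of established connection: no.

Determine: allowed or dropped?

Atomic conditions:
  destination zone ∈ {corp, dmz, internet, mgmt}: vpn is not in the set → false
  part of established connection: no → false
  source port < 15239: 58884 < 15239 is false
  source zone = guest: guest == guest is true
  payload size ≤ 44759 bytes: 54263 ≤ 44759 is false
  NOT source is internal: yes → false
  source port between 21836 and 55683: 58884 in [21836, 55683] is false
  NOT destination is internal: yes → false
  destination port ≤ 34251: 36479 ≤ 34251 is false
Combine:
[1.1] false OR false = false
[1.2.1] false OR true = true
[1.2] NOT true = false
[1] false OR false = false
[2.1.1] false AND false = false
[2.1] NOT false = true
[2.2.2.1] false AND false = false
[2.2.2] NOT false = true
[2.2] false → true (antecedent false ⇒ implication holds) = true
[2] true AND true = true
[root] false AND true = false
Overall: false → dropped

Dropped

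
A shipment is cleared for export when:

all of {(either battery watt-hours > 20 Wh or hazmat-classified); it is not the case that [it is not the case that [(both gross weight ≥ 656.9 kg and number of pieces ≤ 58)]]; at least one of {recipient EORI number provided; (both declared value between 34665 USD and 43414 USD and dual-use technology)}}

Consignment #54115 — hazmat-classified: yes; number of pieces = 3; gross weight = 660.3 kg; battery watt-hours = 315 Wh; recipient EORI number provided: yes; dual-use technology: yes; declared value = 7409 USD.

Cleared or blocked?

Cleared

Atomic conditions:
  battery watt-hours > 20 Wh: 315 > 20 is true
  hazmat-classified: yes → true
  gross weight ≥ 656.9 kg: 660.3 ≥ 656.9 is true
  number of pieces ≤ 58: 3 ≤ 58 is true
  recipient EORI number provided: yes → true
  declared value between 34665 USD and 43414 USD: 7409 in [34665, 43414] is false
  dual-use technology: yes → true
Combine:
[1] true OR true = true
[2.1.1] true AND true = true
[2.1] NOT true = false
[2] NOT false = true
[3.2] false AND true = false
[3] true OR false = true
[root] true AND true AND true = true
Overall: true → cleared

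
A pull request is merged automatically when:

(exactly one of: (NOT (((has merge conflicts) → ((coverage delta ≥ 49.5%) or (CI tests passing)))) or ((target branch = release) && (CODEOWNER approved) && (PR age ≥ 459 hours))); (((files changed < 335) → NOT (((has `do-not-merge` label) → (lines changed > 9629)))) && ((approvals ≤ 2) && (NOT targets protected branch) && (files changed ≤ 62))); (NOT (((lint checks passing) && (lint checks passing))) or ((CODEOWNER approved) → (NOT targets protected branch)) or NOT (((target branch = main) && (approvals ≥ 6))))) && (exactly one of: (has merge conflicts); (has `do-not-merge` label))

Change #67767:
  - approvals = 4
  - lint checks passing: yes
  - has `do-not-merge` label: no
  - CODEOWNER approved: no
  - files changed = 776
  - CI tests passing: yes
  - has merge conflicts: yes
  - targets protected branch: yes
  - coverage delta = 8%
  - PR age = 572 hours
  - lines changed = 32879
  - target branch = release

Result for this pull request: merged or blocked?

Merged

Atomic conditions:
  has merge conflicts: yes → true
  coverage delta ≥ 49.5%: 8 ≥ 49.5 is false
  CI tests passing: yes → true
  target branch = release: release == release is true
  CODEOWNER approved: no → false
  PR age ≥ 459 hours: 572 ≥ 459 is true
  files changed < 335: 776 < 335 is false
  has `do-not-merge` label: no → false
  lines changed > 9629: 32879 > 9629 is true
  approvals ≤ 2: 4 ≤ 2 is false
  NOT targets protected branch: yes → false
  files changed ≤ 62: 776 ≤ 62 is false
  lint checks passing: yes → true
  target branch = main: release == main is false
  approvals ≥ 6: 4 ≥ 6 is false
Combine:
[1.1.1.1.2] false OR true = true
[1.1.1.1] true → true = true
[1.1.1] NOT true = false
[1.1.2] true AND false AND true = false
[1.1] false OR false = false
[1.2.1.2.1] false → true (antecedent false ⇒ implication holds) = true
[1.2.1.2] NOT true = false
[1.2.1] false → false (antecedent false ⇒ implication holds) = true
[1.2.2] false AND false AND false = false
[1.2] true AND false = false
[1.3.1.1] true AND true = true
[1.3.1] NOT true = false
[1.3.2] false → false (antecedent false ⇒ implication holds) = true
[1.3.3.1] false AND false = false
[1.3.3] NOT false = true
[1.3] false OR true OR true = true
[1] exactly-one(false, false, true) = true
[2] exactly-one(true, false) = true
[root] true AND true = true
Overall: true → merged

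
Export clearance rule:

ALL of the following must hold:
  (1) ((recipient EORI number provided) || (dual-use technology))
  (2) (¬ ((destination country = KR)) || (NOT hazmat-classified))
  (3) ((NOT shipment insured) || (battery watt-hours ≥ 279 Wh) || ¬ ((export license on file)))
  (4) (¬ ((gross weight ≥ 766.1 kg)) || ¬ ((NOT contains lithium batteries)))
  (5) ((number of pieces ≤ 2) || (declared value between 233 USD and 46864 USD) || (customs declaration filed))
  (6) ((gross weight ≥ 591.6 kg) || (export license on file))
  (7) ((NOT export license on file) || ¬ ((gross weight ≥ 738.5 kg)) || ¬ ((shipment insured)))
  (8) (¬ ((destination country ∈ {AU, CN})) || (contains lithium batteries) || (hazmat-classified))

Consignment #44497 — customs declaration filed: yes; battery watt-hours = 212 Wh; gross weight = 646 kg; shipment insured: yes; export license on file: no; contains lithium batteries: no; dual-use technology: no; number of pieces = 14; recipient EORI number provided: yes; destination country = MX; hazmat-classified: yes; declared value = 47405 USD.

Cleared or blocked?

Cleared

Atomic conditions:
  recipient EORI number provided: yes → true
  dual-use technology: no → false
  destination country = KR: MX == KR is false
  NOT hazmat-classified: yes → false
  NOT shipment insured: yes → false
  battery watt-hours ≥ 279 Wh: 212 ≥ 279 is false
  export license on file: no → false
  gross weight ≥ 766.1 kg: 646 ≥ 766.1 is false
  NOT contains lithium batteries: no → true
  number of pieces ≤ 2: 14 ≤ 2 is false
  declared value between 233 USD and 46864 USD: 47405 in [233, 46864] is false
  customs declaration filed: yes → true
  gross weight ≥ 591.6 kg: 646 ≥ 591.6 is true
  NOT export license on file: no → true
  gross weight ≥ 738.5 kg: 646 ≥ 738.5 is false
  shipment insured: yes → true
  destination country ∈ {AU, CN}: MX is not in the set → false
  contains lithium batteries: no → false
  hazmat-classified: yes → true
Combine:
[1] true OR false = true
[2.1] NOT false = true
[2] true OR false = true
[3.3] NOT false = true
[3] false OR false OR true = true
[4.1] NOT false = true
[4.2] NOT true = false
[4] true OR false = true
[5] false OR false OR true = true
[6] true OR false = true
[7.2] NOT false = true
[7.3] NOT true = false
[7] true OR true OR false = true
[8.1] NOT false = true
[8] true OR false OR true = true
[root] true AND true AND true AND true AND true AND true AND true AND true = true
Overall: true → cleared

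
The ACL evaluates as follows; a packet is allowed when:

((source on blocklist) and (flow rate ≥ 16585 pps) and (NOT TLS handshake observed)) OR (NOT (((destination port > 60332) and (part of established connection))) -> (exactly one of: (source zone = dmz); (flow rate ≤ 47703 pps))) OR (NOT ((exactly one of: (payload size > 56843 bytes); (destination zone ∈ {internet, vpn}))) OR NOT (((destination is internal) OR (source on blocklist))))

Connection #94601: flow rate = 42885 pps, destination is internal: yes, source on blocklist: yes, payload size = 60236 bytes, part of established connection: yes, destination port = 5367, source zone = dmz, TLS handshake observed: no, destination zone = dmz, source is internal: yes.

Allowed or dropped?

Atomic conditions:
  source on blocklist: yes → true
  flow rate ≥ 16585 pps: 42885 ≥ 16585 is true
  NOT TLS handshake observed: no → true
  destination port > 60332: 5367 > 60332 is false
  part of established connection: yes → true
  source zone = dmz: dmz == dmz is true
  flow rate ≤ 47703 pps: 42885 ≤ 47703 is true
  payload size > 56843 bytes: 60236 > 56843 is true
  destination zone ∈ {internet, vpn}: dmz is not in the set → false
  destination is internal: yes → true
Combine:
[1] true AND true AND true = true
[2.1.1] false AND true = false
[2.1] NOT false = true
[2.2] exactly-one(true, true) = false
[2] true → false = false
[3.1.1] exactly-one(true, false) = true
[3.1] NOT true = false
[3.2.1] true OR true = true
[3.2] NOT true = false
[3] false OR false = false
[root] true OR false OR false = true
Overall: true → allowed

Allowed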